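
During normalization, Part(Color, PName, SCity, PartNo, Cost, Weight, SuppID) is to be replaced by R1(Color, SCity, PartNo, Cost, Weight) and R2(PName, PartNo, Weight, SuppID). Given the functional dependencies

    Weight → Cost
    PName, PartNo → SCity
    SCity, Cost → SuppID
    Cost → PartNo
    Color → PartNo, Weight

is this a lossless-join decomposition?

No

Common attributes: R1 ∩ R2 = {PartNo, Weight}.
Closure of {PartNo, Weight}: Weight → Cost applies, adding Cost. So (PartNo, Weight)⁺ = {PartNo, Cost, Weight}.
The closure contains neither all of R1 = {Color, SCity, PartNo, Cost, Weight} nor all of R2 = {PName, PartNo, Weight, SuppID}, so the common attributes are not a superkey of either fragment. The join is lossy.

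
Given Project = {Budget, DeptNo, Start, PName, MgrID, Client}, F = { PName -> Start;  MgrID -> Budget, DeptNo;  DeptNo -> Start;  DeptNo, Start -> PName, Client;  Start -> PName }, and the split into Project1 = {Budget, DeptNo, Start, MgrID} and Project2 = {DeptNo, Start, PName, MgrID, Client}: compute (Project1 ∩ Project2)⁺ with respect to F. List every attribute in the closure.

Project1 ∩ Project2 = {DeptNo, Start, MgrID}.
MgrID → Budget, DeptNo applies, adding Budget
DeptNo, Start → PName, Client applies, adding PName, Client
Closure: {Budget, DeptNo, Start, PName, MgrID, Client}.

Budget, DeptNo, Start, PName, MgrID, Client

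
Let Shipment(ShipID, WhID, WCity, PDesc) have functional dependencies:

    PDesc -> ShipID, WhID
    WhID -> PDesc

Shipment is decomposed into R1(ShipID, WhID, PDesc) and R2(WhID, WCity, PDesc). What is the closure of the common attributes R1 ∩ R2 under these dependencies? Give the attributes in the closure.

ShipID, WhID, PDesc

R1 ∩ R2 = {WhID, PDesc}.
PDesc → ShipID, WhID applies, adding ShipID
Closure: {ShipID, WhID, PDesc}.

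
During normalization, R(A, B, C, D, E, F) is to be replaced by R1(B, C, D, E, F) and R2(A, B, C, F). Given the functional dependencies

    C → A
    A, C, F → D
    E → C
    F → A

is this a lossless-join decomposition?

Yes

Common attributes: R1 ∩ R2 = {B, C, F}.
Closure of {B, C, F}: C → A applies, adding A; A, C, F → D applies, adding D. So (B, C, F)⁺ = {A, B, C, D, F}.
This closure contains every attribute of R2, so R1 ∩ R2 → R2. The join is lossless.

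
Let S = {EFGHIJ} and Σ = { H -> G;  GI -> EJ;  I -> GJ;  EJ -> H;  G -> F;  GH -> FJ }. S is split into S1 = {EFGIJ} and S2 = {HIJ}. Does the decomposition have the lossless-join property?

Common attributes: S1 ∩ S2 = {IJ}.
Closure of {IJ}: I → GJ applies, adding G; G → F applies, adding F; GI → EJ applies, adding E; EJ → H applies, adding H. So (IJ)⁺ = {EFGHIJ}.
This closure contains every attribute of S1, so S1 ∩ S2 → S1. The join is lossless.

Yes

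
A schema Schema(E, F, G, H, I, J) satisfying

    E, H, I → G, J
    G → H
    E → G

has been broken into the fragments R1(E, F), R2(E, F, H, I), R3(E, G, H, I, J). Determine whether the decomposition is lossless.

Chase test. Columns are E, F, G, H, I, J; row i has aⱼ where attribute j ∈ Ri, else bᵢⱼ.
Initial tableau (one row per fragment):
  row 1: a1 a2 b13 b14 b15 b16
  row 2: a1 a2 b23 a4 a5 b26
  row 3: a1 b32 a3 a4 a5 a6
Rows 2 and 3 agree on E, H, I; apply E, H, I→G, J and equate their G, J entries.
Rows 1 and 2 agree on E; apply E→G and equate their G entries.
Rows 1 and 2 agree on G; apply G→H and equate their H entries.
Row 2 is now all distinguished symbols — the join is lossless.

Yes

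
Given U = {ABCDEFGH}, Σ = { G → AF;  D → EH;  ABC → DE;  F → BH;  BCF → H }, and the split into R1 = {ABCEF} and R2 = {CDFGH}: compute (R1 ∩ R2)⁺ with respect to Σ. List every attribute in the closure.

R1 ∩ R2 = {CF}.
F → BH applies, adding BH
Closure: {BCFH}.

BCFH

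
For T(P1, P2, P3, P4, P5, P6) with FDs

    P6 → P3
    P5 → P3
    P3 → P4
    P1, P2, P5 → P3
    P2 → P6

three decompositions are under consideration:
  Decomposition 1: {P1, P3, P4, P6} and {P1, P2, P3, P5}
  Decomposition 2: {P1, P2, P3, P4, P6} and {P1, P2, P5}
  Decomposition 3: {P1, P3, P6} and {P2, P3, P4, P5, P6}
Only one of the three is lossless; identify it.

Decomposition 2

Decomposition 1: common = {P1, P3}, closure = {P1, P3, P4} → lossy.
Decomposition 2: common = {P1, P2}, closure = {P1, P2, P3, P4, P6} → lossless.
Decomposition 3: common = {P3, P6}, closure = {P3, P4, P6} → lossy.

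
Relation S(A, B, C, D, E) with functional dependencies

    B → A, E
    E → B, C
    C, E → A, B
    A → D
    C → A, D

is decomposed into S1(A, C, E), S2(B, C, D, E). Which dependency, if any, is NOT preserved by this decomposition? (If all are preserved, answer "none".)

A → D

Check A → D: no single fragment contains all of {A, D}, and the restricted closure of {A} across the fragments never reaches {D}.
B → A, E is preserved.
E → B, C is preserved.
C, E → A, B is preserved.
C → A, D is preserved.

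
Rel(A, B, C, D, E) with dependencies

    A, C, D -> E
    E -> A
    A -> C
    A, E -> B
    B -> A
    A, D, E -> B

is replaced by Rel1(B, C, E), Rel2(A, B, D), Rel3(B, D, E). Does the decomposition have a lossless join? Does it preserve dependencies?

Lossless test (chase): Rows 1 and 3 agree on E; apply E→A and equate their A entries. Rows 1 and 3 agree on A; apply A→C and equate their C entries. Rows 1 and 2 agree on B; apply B→A and equate their A entries. Rows 1 and 2 agree on A; apply A→C and equate their C entries. Rows 2 and 3 agree on A, C, D; apply A, C, D→E and equate their E entries. Row 2 is now all distinguished symbols — the join is lossless.
Dependency preservation: the restricted closure of {A} across the fragments never reaches {C}, so A → C cannot be enforced without a join — not preserved.

lossless but not dependency-preserving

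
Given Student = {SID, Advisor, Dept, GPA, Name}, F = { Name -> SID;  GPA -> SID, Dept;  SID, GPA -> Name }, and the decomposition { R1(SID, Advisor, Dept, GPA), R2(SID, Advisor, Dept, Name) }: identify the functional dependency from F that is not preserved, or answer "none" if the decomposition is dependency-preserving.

SID, GPA -> Name

Check SID, GPA → Name: no single fragment contains all of {SID, GPA, Name}, and the restricted closure of {SID, GPA} across the fragments never reaches {Name}.
Name → SID is preserved.
GPA → SID, Dept is preserved.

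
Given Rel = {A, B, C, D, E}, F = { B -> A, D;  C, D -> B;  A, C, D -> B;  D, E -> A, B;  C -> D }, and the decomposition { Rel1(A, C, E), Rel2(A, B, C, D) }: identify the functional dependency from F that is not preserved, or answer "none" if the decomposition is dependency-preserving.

Check D, E → A, B: no single fragment contains all of {A, B, D, E}, and the restricted closure of {D, E} across the fragments never reaches {A, B}.
B → A, D is preserved.
C, D → B is preserved.
A, C, D → B is preserved.
C → D is preserved.

D, E -> A, B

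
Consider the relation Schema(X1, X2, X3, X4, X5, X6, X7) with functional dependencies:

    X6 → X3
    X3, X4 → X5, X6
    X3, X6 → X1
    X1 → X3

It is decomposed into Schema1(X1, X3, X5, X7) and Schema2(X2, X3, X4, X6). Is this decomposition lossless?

No

Common attributes: Schema1 ∩ Schema2 = {X3}.
No dependency enlarges {X3}, so (X3)⁺ = {X3}.
The closure contains neither all of Schema1 = {X1, X3, X5, X7} nor all of Schema2 = {X2, X3, X4, X6}, so the common attributes are not a superkey of either fragment. The join is lossy.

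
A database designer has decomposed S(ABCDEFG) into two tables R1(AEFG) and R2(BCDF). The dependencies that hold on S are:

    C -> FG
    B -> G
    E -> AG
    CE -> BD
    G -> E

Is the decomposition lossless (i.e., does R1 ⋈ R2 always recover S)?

Common attributes: R1 ∩ R2 = {F}.
No dependency enlarges {F}, so (F)⁺ = {F}.
The closure contains neither all of R1 = {AEFG} nor all of R2 = {BCDF}, so the common attributes are not a superkey of either fragment. The join is lossy.

No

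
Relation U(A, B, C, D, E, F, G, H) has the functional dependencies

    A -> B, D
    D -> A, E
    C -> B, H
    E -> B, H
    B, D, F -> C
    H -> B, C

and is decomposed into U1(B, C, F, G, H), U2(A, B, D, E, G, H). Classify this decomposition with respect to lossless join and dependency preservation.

Lossless test: (B, G, H)⁺ = {B, C, G, H}, which is a superkey of neither fragment — lossy.
Dependency preservation: B, D, F → C is not contained in any single fragment, but the restricted closure of its left-hand side across the fragments still reaches the right-hand side; the remaining FDs each lie inside some fragment. All dependencies are preserved.

lossy but dependency-preserving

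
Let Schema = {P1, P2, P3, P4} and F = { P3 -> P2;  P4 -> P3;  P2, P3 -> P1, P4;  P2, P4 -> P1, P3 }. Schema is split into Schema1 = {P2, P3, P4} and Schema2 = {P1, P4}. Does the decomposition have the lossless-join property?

Yes

Common attributes: Schema1 ∩ Schema2 = {P4}.
Closure of {P4}: P4 → P3 applies, adding P3; P3 → P2 applies, adding P2; P2, P3 → P1, P4 applies, adding P1. So (P4)⁺ = {P1, P2, P3, P4}.
This closure contains every attribute of Schema1, so Schema1 ∩ Schema2 → Schema1. The join is lossless.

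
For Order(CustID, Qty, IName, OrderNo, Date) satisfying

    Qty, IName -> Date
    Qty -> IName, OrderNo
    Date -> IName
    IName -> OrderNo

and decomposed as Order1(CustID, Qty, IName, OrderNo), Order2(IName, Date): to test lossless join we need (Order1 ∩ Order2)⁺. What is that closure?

Order1 ∩ Order2 = {IName}.
IName → OrderNo applies, adding OrderNo
Closure: {IName, OrderNo}.

IName, OrderNo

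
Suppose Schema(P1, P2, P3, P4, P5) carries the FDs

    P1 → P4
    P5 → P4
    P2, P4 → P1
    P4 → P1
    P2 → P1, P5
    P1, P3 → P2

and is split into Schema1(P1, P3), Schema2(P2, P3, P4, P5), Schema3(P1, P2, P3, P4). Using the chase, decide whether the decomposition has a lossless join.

Chase test. Columns are P1, P2, P3, P4, P5; row i has aⱼ where attribute j ∈ Schemai, else bᵢⱼ.
Initial tableau (one row per fragment):
  row 1: a1 b12 a3 b14 b15
  row 2: b21 a2 a3 a4 a5
  row 3: a1 a2 a3 a4 b35
Rows 1 and 3 agree on P1; apply P1→P4 and equate their P4 entries.
Rows 2 and 3 agree on P2, P4; apply P2, P4→P1 and equate their P1 entries.
Rows 2 and 3 agree on P2; apply P2→P1, P5 and equate their P1, P5 entries.
Rows 1 and 2 agree on P1, P3; apply P1, P3→P2 and equate their P2 entries.
Rows 1 and 2 agree on P2; apply P2→P1, P5 and equate their P1, P5 entries.
Row 1 is now all distinguished symbols — the join is lossless.

Yes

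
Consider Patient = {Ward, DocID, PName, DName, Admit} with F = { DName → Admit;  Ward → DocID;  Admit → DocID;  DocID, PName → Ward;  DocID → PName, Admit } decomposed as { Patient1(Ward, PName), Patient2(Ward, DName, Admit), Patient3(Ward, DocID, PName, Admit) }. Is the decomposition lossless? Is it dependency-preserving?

Lossless test (chase): Rows 1 and 2 agree on Ward; apply Ward→DocID and equate their DocID entries. Rows 1 and 3 agree on Ward; apply Ward→DocID and equate their DocID entries. Rows 1 and 2 agree on DocID; apply DocID→PName, Admit and equate their PName, Admit entries. Row 2 is now all distinguished symbols — the join is lossless.
Dependency preservation: every FD's attributes lie within a single fragment, so each can be enforced locally — preserved.

lossless and dependency-preserving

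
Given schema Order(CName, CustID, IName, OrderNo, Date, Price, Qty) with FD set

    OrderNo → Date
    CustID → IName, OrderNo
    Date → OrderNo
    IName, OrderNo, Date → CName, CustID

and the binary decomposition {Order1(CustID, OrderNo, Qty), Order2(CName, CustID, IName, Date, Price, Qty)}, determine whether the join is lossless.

Common attributes: Order1 ∩ Order2 = {CustID, Qty}.
Closure of {CustID, Qty}: CustID → IName, OrderNo applies, adding IName, OrderNo; OrderNo → Date applies, adding Date; IName, OrderNo, Date → CName, CustID applies, adding CName. So (CustID, Qty)⁺ = {CName, CustID, IName, OrderNo, Date, Qty}.
This closure contains every attribute of Order1, so Order1 ∩ Order2 → Order1. The join is lossless.

Yes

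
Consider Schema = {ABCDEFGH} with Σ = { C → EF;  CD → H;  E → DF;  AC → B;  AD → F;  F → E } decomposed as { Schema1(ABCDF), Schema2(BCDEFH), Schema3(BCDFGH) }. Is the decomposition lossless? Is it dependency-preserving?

Lossless test (chase): Rows 1 and 2 agree on C; apply C→EF and equate their EF entries. Rows 1 and 3 agree on C; apply C→EF and equate their EF entries. Rows 1 and 2 agree on CD; apply CD→H and equate their H entries. No row becomes fully distinguished — the join is lossy.
Dependency preservation: every FD's attributes lie within a single fragment, so each can be enforced locally — preserved.

lossy but dependency-preserving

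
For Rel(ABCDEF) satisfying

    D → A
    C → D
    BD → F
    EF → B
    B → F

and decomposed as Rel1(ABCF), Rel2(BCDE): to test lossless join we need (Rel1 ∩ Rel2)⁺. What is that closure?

ABCDF

Rel1 ∩ Rel2 = {BC}.
C → D applies, adding D
BD → F applies, adding F
D → A applies, adding A
Closure: {ABCDF}.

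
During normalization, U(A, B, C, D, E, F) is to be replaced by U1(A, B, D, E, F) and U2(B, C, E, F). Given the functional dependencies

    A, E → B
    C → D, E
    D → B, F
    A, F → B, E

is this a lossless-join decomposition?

Common attributes: U1 ∩ U2 = {B, E, F}.
No dependency enlarges {B, E, F}, so (B, E, F)⁺ = {B, E, F}.
The closure contains neither all of U1 = {A, B, D, E, F} nor all of U2 = {B, C, E, F}, so the common attributes are not a superkey of either fragment. The join is lossy.

No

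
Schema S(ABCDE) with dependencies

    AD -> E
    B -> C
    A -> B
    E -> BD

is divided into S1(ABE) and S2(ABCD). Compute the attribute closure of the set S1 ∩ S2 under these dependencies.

S1 ∩ S2 = {AB}.
B → C applies, adding C
Closure: {ABC}.

ABC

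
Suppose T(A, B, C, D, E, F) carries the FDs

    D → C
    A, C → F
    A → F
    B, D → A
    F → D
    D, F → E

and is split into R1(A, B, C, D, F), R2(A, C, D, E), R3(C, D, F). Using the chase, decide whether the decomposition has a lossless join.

Yes

Chase test. Columns are A, B, C, D, E, F; row i has aⱼ where attribute j ∈ Ri, else bᵢⱼ.
Initial tableau (one row per fragment):
  row 1: a1 a2 a3 a4 b15 a6
  row 2: a1 b22 a3 a4 a5 b26
  row 3: b31 b32 a3 a4 b35 a6
Rows 1 and 2 agree on A, C; apply A, C→F and equate their F entries.
Rows 1 and 2 agree on D, F; apply D, F→E and equate their E entries.
Rows 1 and 3 agree on D, F; apply D, F→E and equate their E entries.
Row 1 is now all distinguished symbols — the join is lossless.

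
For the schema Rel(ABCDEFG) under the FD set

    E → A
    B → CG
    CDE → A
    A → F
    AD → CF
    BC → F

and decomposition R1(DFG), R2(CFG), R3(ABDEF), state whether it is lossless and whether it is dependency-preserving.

Lossless test (chase): applying each FD to every pair of rows produces no changes in the tableau, so no row becomes fully distinguished — the join is lossy.
Dependency preservation: the restricted closure of {B} across the fragments never reaches {CG}, so B → CG cannot be enforced without a join — not preserved.

lossy and not dependency-preserving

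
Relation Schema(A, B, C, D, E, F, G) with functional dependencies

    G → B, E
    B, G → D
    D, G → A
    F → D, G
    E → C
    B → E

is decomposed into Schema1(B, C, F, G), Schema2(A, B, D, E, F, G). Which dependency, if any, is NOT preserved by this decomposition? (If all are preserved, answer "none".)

Check E → C: no single fragment contains all of {C, E}, and the restricted closure of {E} across the fragments never reaches {C}.
G → B, E is preserved.
B, G → D is preserved.
D, G → A is preserved.
F → D, G is preserved.
B → E is preserved.

E → C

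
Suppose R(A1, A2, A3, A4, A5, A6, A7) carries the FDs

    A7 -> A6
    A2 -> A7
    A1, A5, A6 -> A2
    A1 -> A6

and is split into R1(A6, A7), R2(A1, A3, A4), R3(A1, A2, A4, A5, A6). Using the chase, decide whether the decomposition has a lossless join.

No

Chase test. Columns are A1, A2, A3, A4, A5, A6, A7; row i has aⱼ where attribute j ∈ Ri, else bᵢⱼ.
Initial tableau (one row per fragment):
  row 1: b11 b12 b13 b14 b15 a6 a7
  row 2: a1 b22 a3 a4 b25 b26 b27
  row 3: a1 a2 b33 a4 a5 a6 b37
Rows 2 and 3 agree on A1; apply A1→A6 and equate their A6 entries.
No row becomes fully distinguished — the join is lossy.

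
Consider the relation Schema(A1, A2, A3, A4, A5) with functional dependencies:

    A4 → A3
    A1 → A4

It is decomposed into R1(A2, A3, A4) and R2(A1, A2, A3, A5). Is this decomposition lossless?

No

Common attributes: R1 ∩ R2 = {A2, A3}.
No dependency enlarges {A2, A3}, so (A2, A3)⁺ = {A2, A3}.
The closure contains neither all of R1 = {A2, A3, A4} nor all of R2 = {A1, A2, A3, A5}, so the common attributes are not a superkey of either fragment. The join is lossy.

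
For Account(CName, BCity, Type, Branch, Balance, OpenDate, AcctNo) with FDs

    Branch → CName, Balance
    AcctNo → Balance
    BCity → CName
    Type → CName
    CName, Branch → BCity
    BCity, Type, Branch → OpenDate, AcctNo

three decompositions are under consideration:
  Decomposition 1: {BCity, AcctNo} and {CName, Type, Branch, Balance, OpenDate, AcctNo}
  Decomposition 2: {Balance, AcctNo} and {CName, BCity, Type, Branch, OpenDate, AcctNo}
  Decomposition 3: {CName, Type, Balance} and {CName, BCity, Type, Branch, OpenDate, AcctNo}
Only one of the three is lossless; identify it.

Decomposition 1: common = {AcctNo}, closure = {Balance, AcctNo} → lossy.
Decomposition 2: common = {AcctNo}, closure = {Balance, AcctNo} → lossless.
Decomposition 3: common = {CName, Type}, closure = {CName, Type} → lossy.

Decomposition 2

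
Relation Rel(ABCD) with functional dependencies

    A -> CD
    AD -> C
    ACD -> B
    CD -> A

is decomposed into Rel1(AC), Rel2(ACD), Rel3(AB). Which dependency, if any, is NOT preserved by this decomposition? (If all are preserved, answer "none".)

none

A → CD lies within Rel2.
AD → C lies within Rel2.
ACD → B: restricted closure across fragments reaches B.
CD → A lies within Rel2.
Every dependency is enforceable on the fragments, so the decomposition is dependency-preserving.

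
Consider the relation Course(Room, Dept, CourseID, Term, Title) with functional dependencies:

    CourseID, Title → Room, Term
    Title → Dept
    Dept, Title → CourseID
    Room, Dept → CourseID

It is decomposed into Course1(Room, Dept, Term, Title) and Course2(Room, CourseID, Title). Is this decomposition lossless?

Common attributes: Course1 ∩ Course2 = {Room, Title}.
Closure of {Room, Title}: Title → Dept applies, adding Dept; Dept, Title → CourseID applies, adding CourseID; CourseID, Title → Room, Term applies, adding Term. So (Room, Title)⁺ = {Room, Dept, CourseID, Term, Title}.
This closure contains every attribute of Course1, so Course1 ∩ Course2 → Course1. The join is lossless.

Yes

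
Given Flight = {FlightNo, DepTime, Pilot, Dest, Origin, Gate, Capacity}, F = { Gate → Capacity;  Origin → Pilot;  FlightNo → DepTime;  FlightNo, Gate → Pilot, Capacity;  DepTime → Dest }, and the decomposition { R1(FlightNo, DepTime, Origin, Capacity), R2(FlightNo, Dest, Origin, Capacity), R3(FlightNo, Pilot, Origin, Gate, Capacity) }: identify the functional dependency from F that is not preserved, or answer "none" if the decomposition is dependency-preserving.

Check DepTime → Dest: no single fragment contains all of {DepTime, Dest}, and the restricted closure of {DepTime} across the fragments never reaches {Dest}.
Gate → Capacity is preserved.
Origin → Pilot is preserved.
FlightNo → DepTime is preserved.
FlightNo, Gate → Pilot, Capacity is preserved.

DepTime → Dest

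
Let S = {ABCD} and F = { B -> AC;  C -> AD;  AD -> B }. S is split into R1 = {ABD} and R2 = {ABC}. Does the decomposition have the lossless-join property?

Yes

Common attributes: R1 ∩ R2 = {AB}.
Closure of {AB}: B → AC applies, adding C; C → AD applies, adding D. So (AB)⁺ = {ABCD}.
This closure contains every attribute of R1, so R1 ∩ R2 → R1. The join is lossless.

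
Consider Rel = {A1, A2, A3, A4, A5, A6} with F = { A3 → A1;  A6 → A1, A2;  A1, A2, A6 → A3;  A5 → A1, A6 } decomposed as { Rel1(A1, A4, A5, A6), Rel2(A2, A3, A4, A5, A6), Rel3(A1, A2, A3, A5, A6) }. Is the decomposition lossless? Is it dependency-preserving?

Lossless test (chase): Rows 2 and 3 agree on A3; apply A3→A1 and equate their A1 entries. Rows 1 and 2 agree on A6; apply A6→A1, A2 and equate their A1, A2 entries. Rows 1 and 2 agree on A1, A2, A6; apply A1, A2, A6→A3 and equate their A3 entries. Row 1 is now all distinguished symbols — the join is lossless.
Dependency preservation: every FD's attributes lie within a single fragment, so each can be enforced locally — preserved.

lossless and dependency-preserving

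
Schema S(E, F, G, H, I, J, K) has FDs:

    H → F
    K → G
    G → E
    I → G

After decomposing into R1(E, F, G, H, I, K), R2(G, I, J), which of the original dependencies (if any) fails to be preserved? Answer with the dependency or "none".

none

H → F lies within R1.
K → G lies within R1.
G → E lies within R1.
I → G lies within R1.
Every dependency is enforceable on the fragments, so the decomposition is dependency-preserving.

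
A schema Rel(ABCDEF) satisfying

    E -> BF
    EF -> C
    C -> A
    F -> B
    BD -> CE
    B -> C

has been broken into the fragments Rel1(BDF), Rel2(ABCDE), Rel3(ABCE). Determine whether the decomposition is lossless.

Chase test. Columns are ABCDEF; row i has aⱼ where attribute j ∈ Reli, else bᵢⱼ.
Initial tableau (one row per fragment):
  row 1: b11 a2 b13 a4 b15 a6
  row 2: a1 a2 a3 a4 a5 b26
  row 3: a1 a2 a3 b34 a5 b36
Rows 2 and 3 agree on E; apply E→BF and equate their BF entries.
Rows 1 and 2 agree on BD; apply BD→CE and equate their CE entries.
Rows 1 and 2 agree on E; apply E→BF and equate their BF entries.
Rows 1 and 2 agree on C; apply C→A and equate their A entries.
Row 1 is now all distinguished symbols — the join is lossless.

Yes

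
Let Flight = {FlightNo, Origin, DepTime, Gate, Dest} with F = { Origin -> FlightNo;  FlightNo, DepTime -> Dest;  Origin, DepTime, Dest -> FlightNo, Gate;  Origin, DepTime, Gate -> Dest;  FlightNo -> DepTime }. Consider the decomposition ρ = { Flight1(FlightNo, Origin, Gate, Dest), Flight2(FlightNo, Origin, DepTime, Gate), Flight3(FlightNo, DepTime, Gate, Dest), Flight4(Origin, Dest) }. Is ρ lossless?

Chase test. Columns are FlightNo, Origin, DepTime, Gate, Dest; row i has aⱼ where attribute j ∈ Flighti, else bᵢⱼ.
Initial tableau (one row per fragment):
  row 1: a1 a2 b13 a4 a5
  row 2: a1 a2 a3 a4 b25
  row 3: a1 b32 a3 a4 a5
  row 4: b41 a2 b43 b44 a5
Rows 1 and 4 agree on Origin; apply Origin→FlightNo and equate their FlightNo entries.
Rows 2 and 3 agree on FlightNo, DepTime; apply FlightNo, DepTime→Dest and equate their Dest entries.
Rows 1 and 2 agree on FlightNo; apply FlightNo→DepTime and equate their DepTime entries.
Rows 1 and 4 agree on FlightNo; apply FlightNo→DepTime and equate their DepTime entries.
Rows 1 and 4 agree on Origin, DepTime, Dest; apply Origin, DepTime, Dest→FlightNo, Gate and equate their FlightNo, Gate entries.
Row 1 is now all distinguished symbols — the join is lossless.

Yes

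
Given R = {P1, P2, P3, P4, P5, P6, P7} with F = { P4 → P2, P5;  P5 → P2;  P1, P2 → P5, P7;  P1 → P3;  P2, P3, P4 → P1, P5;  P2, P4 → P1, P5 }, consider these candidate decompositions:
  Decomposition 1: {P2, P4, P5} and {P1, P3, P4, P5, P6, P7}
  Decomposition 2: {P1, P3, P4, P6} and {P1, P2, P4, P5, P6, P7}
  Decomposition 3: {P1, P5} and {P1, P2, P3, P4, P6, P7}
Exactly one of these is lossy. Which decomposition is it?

Decomposition 3

Decomposition 1: common = {P4, P5}, closure = {P1, P2, P3, P4, P5, P7} → lossless.
Decomposition 2: common = {P1, P4, P6}, closure = {P1, P2, P3, P4, P5, P6, P7} → lossless.
Decomposition 3: common = {P1}, closure = {P1, P3} → lossy.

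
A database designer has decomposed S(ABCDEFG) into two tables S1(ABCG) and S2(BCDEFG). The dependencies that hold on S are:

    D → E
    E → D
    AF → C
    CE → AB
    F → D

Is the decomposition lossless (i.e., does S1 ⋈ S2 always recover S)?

Common attributes: S1 ∩ S2 = {BCG}.
No dependency enlarges {BCG}, so (BCG)⁺ = {BCG}.
The closure contains neither all of S1 = {ABCG} nor all of S2 = {BCDEFG}, so the common attributes are not a superkey of either fragment. The join is lossy.

No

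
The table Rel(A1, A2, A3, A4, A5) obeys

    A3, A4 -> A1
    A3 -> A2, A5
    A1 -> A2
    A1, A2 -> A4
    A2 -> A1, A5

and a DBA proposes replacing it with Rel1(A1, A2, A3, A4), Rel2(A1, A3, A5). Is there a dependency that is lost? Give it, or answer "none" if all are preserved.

none

A3, A4 → A1 lies within Rel1.
A3 → A2, A5: restricted closure across fragments reaches A2, A5.
A1 → A2 lies within Rel1.
A1, A2 → A4 lies within Rel1.
A2 → A1, A5: restricted closure across fragments reaches A1, A5.
Every dependency is enforceable on the fragments, so the decomposition is dependency-preserving.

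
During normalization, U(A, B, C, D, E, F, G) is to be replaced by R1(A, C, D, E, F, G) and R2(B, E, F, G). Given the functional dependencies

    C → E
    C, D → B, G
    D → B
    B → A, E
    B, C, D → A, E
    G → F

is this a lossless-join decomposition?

No

Common attributes: R1 ∩ R2 = {E, F, G}.
No dependency enlarges {E, F, G}, so (E, F, G)⁺ = {E, F, G}.
The closure contains neither all of R1 = {A, C, D, E, F, G} nor all of R2 = {B, E, F, G}, so the common attributes are not a superkey of either fragment. The join is lossy.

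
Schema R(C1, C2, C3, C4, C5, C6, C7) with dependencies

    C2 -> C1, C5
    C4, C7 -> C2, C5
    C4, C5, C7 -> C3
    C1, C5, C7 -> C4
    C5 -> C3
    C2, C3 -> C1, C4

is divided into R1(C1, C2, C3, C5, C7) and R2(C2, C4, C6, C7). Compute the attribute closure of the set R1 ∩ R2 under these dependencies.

C1, C2, C3, C4, C5, C7

R1 ∩ R2 = {C2, C7}.
C2 → C1, C5 applies, adding C1, C5
C1, C5, C7 → C4 applies, adding C4
C5 → C3 applies, adding C3
Closure: {C1, C2, C3, C4, C5, C7}.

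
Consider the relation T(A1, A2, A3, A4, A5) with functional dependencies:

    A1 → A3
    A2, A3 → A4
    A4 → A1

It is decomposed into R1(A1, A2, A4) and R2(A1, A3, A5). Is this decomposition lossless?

Common attributes: R1 ∩ R2 = {A1}.
Closure of {A1}: A1 → A3 applies, adding A3. So (A1)⁺ = {A1, A3}.
The closure contains neither all of R1 = {A1, A2, A4} nor all of R2 = {A1, A3, A5}, so the common attributes are not a superkey of either fragment. The join is lossy.

No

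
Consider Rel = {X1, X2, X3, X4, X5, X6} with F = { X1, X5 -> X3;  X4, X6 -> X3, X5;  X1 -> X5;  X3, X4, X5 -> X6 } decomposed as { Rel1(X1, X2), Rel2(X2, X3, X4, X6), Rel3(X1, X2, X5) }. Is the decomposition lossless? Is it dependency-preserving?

Lossless test (chase): Rows 1 and 3 agree on X1; apply X1→X5 and equate their X5 entries. Rows 1 and 3 agree on X1, X5; apply X1, X5→X3 and equate their X3 entries. No row becomes fully distinguished — the join is lossy.
Dependency preservation: the restricted closure of {X1, X5} across the fragments never reaches {X3}, so X1, X5 → X3 cannot be enforced without a join — not preserved.

lossy and not dependency-preserving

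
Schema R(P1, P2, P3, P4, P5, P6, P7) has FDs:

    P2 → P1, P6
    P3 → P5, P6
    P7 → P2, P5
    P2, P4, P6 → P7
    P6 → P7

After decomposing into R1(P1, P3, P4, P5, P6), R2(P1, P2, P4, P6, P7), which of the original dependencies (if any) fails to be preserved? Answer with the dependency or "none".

none

P2 → P1, P6 lies within R2.
P3 → P5, P6 lies within R1.
P7 → P2, P5: restricted closure across fragments reaches P2, P5.
P2, P4, P6 → P7 lies within R2.
P6 → P7 lies within R2.
Every dependency is enforceable on the fragments, so the decomposition is dependency-preserving.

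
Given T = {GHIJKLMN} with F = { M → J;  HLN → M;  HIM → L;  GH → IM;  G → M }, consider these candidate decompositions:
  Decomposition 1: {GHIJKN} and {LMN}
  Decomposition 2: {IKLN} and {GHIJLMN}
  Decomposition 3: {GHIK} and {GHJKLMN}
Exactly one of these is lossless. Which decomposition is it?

Decomposition 1: common = {N}, closure = {N} → lossy.
Decomposition 2: common = {ILN}, closure = {ILN} → lossy.
Decomposition 3: common = {GHK}, closure = {GHIJKLM} → lossless.

Decomposition 3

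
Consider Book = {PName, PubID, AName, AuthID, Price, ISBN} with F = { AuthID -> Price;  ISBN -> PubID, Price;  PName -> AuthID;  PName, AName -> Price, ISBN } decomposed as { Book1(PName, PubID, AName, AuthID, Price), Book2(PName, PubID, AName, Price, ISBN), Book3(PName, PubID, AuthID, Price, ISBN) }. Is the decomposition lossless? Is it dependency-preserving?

Lossless test (chase): Rows 1 and 2 agree on PName; apply PName→AuthID and equate their AuthID entries. Rows 1 and 2 agree on PName, AName; apply PName, AName→Price, ISBN and equate their Price, ISBN entries. Row 1 is now all distinguished symbols — the join is lossless.
Dependency preservation: every FD's attributes lie within a single fragment, so each can be enforced locally — preserved.

lossless and dependency-preserving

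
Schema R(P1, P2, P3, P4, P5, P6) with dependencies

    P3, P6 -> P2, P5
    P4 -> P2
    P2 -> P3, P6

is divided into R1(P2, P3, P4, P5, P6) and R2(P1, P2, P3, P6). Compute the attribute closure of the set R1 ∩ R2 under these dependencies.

R1 ∩ R2 = {P2, P3, P6}.
P3, P6 → P2, P5 applies, adding P5
Closure: {P2, P3, P5, P6}.

P2, P3, P5, P6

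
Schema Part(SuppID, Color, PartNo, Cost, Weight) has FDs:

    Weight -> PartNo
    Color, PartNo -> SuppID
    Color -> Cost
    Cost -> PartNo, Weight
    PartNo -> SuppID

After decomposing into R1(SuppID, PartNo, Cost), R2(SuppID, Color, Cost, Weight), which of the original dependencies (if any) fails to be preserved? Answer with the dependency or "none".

Weight -> PartNo

Check Weight → PartNo: no single fragment contains all of {PartNo, Weight}, and the restricted closure of {Weight} across the fragments never reaches {PartNo}.
Color, PartNo → SuppID is preserved.
Color → Cost is preserved.
Cost → PartNo, Weight is preserved.
PartNo → SuppID is preserved.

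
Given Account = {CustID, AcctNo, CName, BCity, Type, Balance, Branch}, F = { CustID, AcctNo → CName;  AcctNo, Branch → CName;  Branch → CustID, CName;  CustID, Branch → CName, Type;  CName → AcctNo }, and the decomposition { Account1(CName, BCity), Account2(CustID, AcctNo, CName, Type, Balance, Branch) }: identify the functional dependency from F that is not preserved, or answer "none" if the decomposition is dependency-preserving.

none

CustID, AcctNo → CName lies within Account2.
AcctNo, Branch → CName lies within Account2.
Branch → CustID, CName lies within Account2.
CustID, Branch → CName, Type lies within Account2.
CName → AcctNo lies within Account2.
Every dependency is enforceable on the fragments, so the decomposition is dependency-preserving.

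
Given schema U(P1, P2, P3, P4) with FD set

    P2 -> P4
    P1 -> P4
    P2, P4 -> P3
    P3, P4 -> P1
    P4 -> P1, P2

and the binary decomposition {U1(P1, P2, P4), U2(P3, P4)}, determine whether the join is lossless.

Yes

Common attributes: U1 ∩ U2 = {P4}.
Closure of {P4}: P4 → P1, P2 applies, adding P1, P2; P2, P4 → P3 applies, adding P3. So (P4)⁺ = {P1, P2, P3, P4}.
This closure contains every attribute of U1, so U1 ∩ U2 → U1. The join is lossless.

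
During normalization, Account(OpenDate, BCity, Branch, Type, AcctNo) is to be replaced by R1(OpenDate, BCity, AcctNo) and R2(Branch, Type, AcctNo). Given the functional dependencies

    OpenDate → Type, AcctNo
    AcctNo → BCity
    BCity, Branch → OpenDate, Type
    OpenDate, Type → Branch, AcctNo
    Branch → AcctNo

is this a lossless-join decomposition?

No

Common attributes: R1 ∩ R2 = {AcctNo}.
Closure of {AcctNo}: AcctNo → BCity applies, adding BCity. So (AcctNo)⁺ = {BCity, AcctNo}.
The closure contains neither all of R1 = {OpenDate, BCity, AcctNo} nor all of R2 = {Branch, Type, AcctNo}, so the common attributes are not a superkey of either fragment. The join is lossy.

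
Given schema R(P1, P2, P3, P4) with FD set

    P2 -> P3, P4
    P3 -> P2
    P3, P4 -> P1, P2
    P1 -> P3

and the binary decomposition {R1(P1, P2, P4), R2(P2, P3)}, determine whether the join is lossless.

Common attributes: R1 ∩ R2 = {P2}.
Closure of {P2}: P2 → P3, P4 applies, adding P3, P4; P3, P4 → P1, P2 applies, adding P1. So (P2)⁺ = {P1, P2, P3, P4}.
This closure contains every attribute of R1, so R1 ∩ R2 → R1. The join is lossless.

Yes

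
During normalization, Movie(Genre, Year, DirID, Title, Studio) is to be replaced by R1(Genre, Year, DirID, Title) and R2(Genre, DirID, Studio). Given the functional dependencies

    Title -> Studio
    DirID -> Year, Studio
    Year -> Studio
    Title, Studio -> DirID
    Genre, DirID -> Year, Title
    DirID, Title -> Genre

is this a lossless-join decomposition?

Yes

Common attributes: R1 ∩ R2 = {Genre, DirID}.
Closure of {Genre, DirID}: DirID → Year, Studio applies, adding Year, Studio; Genre, DirID → Year, Title applies, adding Title. So (Genre, DirID)⁺ = {Genre, Year, DirID, Title, Studio}.
This closure contains every attribute of R1, so R1 ∩ R2 → R1. The join is lossless.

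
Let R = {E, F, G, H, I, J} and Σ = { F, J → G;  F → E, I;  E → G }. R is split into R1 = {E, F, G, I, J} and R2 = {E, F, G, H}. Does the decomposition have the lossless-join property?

Common attributes: R1 ∩ R2 = {E, F, G}.
Closure of {E, F, G}: F → E, I applies, adding I. So (E, F, G)⁺ = {E, F, G, I}.
The closure contains neither all of R1 = {E, F, G, I, J} nor all of R2 = {E, F, G, H}, so the common attributes are not a superkey of either fragment. The join is lossy.

No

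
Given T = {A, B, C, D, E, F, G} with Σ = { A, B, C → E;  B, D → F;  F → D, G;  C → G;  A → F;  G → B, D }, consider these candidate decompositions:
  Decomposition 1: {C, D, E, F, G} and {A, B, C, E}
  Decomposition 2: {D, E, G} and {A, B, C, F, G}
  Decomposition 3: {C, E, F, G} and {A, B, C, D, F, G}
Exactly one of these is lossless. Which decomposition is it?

Decomposition 1

Decomposition 1: common = {C, E}, closure = {B, C, D, E, F, G} → lossless.
Decomposition 2: common = {G}, closure = {B, D, F, G} → lossy.
Decomposition 3: common = {C, F, G}, closure = {B, C, D, F, G} → lossy.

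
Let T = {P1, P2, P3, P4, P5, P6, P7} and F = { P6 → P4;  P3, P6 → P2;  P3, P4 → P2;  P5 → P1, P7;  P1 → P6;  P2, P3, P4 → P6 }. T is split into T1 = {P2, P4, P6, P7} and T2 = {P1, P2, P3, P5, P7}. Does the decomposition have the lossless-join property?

No

Common attributes: T1 ∩ T2 = {P2, P7}.
No dependency enlarges {P2, P7}, so (P2, P7)⁺ = {P2, P7}.
The closure contains neither all of T1 = {P2, P4, P6, P7} nor all of T2 = {P1, P2, P3, P5, P7}, so the common attributes are not a superkey of either fragment. The join is lossy.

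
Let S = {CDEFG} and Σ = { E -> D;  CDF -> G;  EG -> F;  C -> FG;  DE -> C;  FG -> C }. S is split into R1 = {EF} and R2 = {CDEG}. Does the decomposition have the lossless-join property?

Yes

Common attributes: R1 ∩ R2 = {E}.
Closure of {E}: E → D applies, adding D; DE → C applies, adding C; C → FG applies, adding FG. So (E)⁺ = {CDEFG}.
This closure contains every attribute of R1, so R1 ∩ R2 → R1. The join is lossless.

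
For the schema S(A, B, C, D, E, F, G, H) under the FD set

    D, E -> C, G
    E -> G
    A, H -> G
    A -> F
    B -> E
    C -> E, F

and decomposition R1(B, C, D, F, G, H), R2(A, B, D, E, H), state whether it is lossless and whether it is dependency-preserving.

lossless but not dependency-preserving

Lossless test: (B, D, H)⁺ = {B, C, D, E, F, G, H}, which contains all of one fragment — lossless.
Dependency preservation: the restricted closure of {D, E} across the fragments never reaches {C, G}, so D, E → C, G cannot be enforced without a join — not preserved.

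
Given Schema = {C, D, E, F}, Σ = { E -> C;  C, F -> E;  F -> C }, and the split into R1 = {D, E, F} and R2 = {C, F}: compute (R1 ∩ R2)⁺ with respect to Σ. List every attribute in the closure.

R1 ∩ R2 = {F}.
F → C applies, adding C
C, F → E applies, adding E
Closure: {C, E, F}.

C, E, F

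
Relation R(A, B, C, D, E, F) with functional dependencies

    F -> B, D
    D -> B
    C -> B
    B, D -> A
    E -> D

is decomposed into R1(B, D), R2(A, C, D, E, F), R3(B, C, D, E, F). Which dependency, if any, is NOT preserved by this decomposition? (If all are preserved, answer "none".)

F → B, D lies within R3.
D → B lies within R1.
C → B lies within R3.
B, D → A: restricted closure across fragments reaches A.
E → D lies within R2.
Every dependency is enforceable on the fragments, so the decomposition is dependency-preserving.

none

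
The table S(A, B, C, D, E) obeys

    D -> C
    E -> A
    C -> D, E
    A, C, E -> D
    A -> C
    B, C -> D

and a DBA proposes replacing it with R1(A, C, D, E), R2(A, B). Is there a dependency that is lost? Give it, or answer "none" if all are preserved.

D → C lies within R1.
E → A lies within R1.
C → D, E lies within R1.
A, C, E → D lies within R1.
A → C lies within R1.
B, C → D: restricted closure across fragments reaches D.
Every dependency is enforceable on the fragments, so the decomposition is dependency-preserving.

none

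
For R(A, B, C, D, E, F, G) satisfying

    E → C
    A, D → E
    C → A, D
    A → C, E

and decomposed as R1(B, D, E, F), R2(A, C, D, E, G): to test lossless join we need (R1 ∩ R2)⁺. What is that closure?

A, C, D, E

R1 ∩ R2 = {D, E}.
E → C applies, adding C
C → A, D applies, adding A
Closure: {A, C, D, E}.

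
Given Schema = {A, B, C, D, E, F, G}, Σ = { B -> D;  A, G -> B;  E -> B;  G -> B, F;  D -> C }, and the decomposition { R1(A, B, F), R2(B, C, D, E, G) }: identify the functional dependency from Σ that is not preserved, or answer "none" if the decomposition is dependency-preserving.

Check G → B, F: no single fragment contains all of {B, F, G}, and the restricted closure of {G} across the fragments never reaches {B, F}.
B → D is preserved.
A, G → B is preserved.
E → B is preserved.
D → C is preserved.

G -> B, F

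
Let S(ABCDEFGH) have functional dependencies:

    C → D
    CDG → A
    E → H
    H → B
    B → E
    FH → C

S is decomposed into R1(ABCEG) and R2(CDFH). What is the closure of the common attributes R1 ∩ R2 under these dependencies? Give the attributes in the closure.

R1 ∩ R2 = {C}.
C → D applies, adding D
Closure: {CD}.

CD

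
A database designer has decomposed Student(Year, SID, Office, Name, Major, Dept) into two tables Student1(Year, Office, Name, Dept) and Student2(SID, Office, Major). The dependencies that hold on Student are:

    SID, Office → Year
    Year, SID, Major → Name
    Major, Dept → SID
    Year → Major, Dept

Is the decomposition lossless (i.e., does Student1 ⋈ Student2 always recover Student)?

Common attributes: Student1 ∩ Student2 = {Office}.
No dependency enlarges {Office}, so (Office)⁺ = {Office}.
The closure contains neither all of Student1 = {Year, Office, Name, Dept} nor all of Student2 = {SID, Office, Major}, so the common attributes are not a superkey of either fragment. The join is lossy.

No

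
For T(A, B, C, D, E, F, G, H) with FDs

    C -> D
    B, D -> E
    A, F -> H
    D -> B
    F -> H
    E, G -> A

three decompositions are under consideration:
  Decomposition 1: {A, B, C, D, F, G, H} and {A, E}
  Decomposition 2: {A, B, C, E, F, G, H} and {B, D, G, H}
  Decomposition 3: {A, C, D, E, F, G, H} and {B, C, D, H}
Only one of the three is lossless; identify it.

Decomposition 1: common = {A}, closure = {A} → lossy.
Decomposition 2: common = {B, G, H}, closure = {B, G, H} → lossy.
Decomposition 3: common = {C, D, H}, closure = {B, C, D, E, H} → lossless.

Decomposition 3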